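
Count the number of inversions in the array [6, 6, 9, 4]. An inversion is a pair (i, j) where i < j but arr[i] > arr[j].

Finding inversions in [6, 6, 9, 4]:

(0, 3): arr[0]=6 > arr[3]=4
(1, 3): arr[1]=6 > arr[3]=4
(2, 3): arr[2]=9 > arr[3]=4

Total inversions: 3

The array has 3 inversion(s): (0,3), (1,3), (2,3). Each pair (i,j) satisfies i < j and arr[i] > arr[j].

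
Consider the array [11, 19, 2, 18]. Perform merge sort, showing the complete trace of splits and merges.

Merge sort trace:

Split: [11, 19, 2, 18] -> [11, 19] and [2, 18]
  Split: [11, 19] -> [11] and [19]
  Merge: [11] + [19] -> [11, 19]
  Split: [2, 18] -> [2] and [18]
  Merge: [2] + [18] -> [2, 18]
Merge: [11, 19] + [2, 18] -> [2, 11, 18, 19]

Final sorted array: [2, 11, 18, 19]

The merge sort proceeds by recursively splitting the array and merging sorted halves.
After all merges, the sorted array is [2, 11, 18, 19].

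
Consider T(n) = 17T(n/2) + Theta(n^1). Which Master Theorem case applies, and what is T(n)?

Master Theorem for T(n) = 17T(n/2) + O(n^1):

a = 17, b = 2, c = 1
log_b(a) = log_2(17) = 4.0875

Case 1: c = 1 < log_2(17) = 4.0875
T(n) = O(n^(log_2 17))

For T(n) = 17T(n/2) + O(n^1): log_2(17) = 4.0875. This is Case 1 of the Master Theorem (c < log_b(a), work dominated by leaves), giving O(n^(log_2 17)).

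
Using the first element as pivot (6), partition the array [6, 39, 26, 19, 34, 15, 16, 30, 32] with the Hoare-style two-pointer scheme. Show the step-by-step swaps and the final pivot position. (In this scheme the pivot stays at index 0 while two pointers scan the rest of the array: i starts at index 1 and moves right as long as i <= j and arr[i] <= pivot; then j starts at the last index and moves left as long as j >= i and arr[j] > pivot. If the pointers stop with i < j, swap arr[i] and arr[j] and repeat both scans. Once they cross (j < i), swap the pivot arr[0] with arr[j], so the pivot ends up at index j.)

Hoare-style two-pointer partition with pivot = 6:

Initial array: [6, 39, 26, 19, 34, 15, 16, 30, 32]

Pointers start at i = 1, j = 8.
i ends at 1, j ends at 0: the pointers have crossed (j < i), so scanning stops.

j = 0, so swapping arr[0] with arr[j] leaves the pivot at position 0: [6, 39, 26, 19, 34, 15, 16, 30, 32]
Pivot position: 0

After partitioning with pivot 6, the array becomes [6, 39, 26, 19, 34, 15, 16, 30, 32]. The pivot is placed at index 0. All elements to the left of the pivot are <= 6, and all elements to the right are > 6.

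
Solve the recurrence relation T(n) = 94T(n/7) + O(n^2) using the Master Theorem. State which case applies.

Master Theorem for T(n) = 94T(n/7) + O(n^2):

a = 94, b = 7, c = 2
log_b(a) = log_7(94) = 2.3348

Case 1: c = 2 < log_7(94) = 2.3348
T(n) = O(n^(log_7 94))

For T(n) = 94T(n/7) + O(n^2): log_7(94) = 2.3348. This is Case 1 of the Master Theorem (c < log_b(a), work dominated by leaves), giving O(n^(log_7 94)).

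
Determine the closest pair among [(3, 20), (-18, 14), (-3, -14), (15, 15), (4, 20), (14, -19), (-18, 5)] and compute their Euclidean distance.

Computing all pairwise distances among 7 points:

d((3, 20), (-18, 14)) = 21.8403
d((3, 20), (-3, -14)) = 34.5254
d((3, 20), (15, 15)) = 13.0
d((3, 20), (4, 20)) = 1.0 <-- minimum
d((3, 20), (14, -19)) = 40.5216
d((3, 20), (-18, 5)) = 25.807
d((-18, 14), (-3, -14)) = 31.7648
d((-18, 14), (15, 15)) = 33.0151
d((-18, 14), (4, 20)) = 22.8035
d((-18, 14), (14, -19)) = 45.9674
d((-18, 14), (-18, 5)) = 9.0
d((-3, -14), (15, 15)) = 34.1321
d((-3, -14), (4, 20)) = 34.7131
d((-3, -14), (14, -19)) = 17.72
d((-3, -14), (-18, 5)) = 24.2074
d((15, 15), (4, 20)) = 12.083
d((15, 15), (14, -19)) = 34.0147
d((15, 15), (-18, 5)) = 34.4819
d((4, 20), (14, -19)) = 40.2616
d((4, 20), (-18, 5)) = 26.6271
d((14, -19), (-18, 5)) = 40.0

Closest pair: (3, 20) and (4, 20) with distance 1.0

The closest pair is (3, 20) and (4, 20) with Euclidean distance 1.0. For 7 points, brute-force pairwise comparison is shown above. For large n, the divide-and-conquer algorithm (sort by x, recurse on halves, check the dividing strip) achieves O(n log n).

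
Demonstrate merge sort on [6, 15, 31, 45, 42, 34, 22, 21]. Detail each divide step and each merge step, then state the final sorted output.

Merge sort trace:

Split: [6, 15, 31, 45, 42, 34, 22, 21] -> [6, 15, 31, 45] and [42, 34, 22, 21]
  Split: [6, 15, 31, 45] -> [6, 15] and [31, 45]
    Split: [6, 15] -> [6] and [15]
    Merge: [6] + [15] -> [6, 15]
    Split: [31, 45] -> [31] and [45]
    Merge: [31] + [45] -> [31, 45]
  Merge: [6, 15] + [31, 45] -> [6, 15, 31, 45]
  Split: [42, 34, 22, 21] -> [42, 34] and [22, 21]
    Split: [42, 34] -> [42] and [34]
    Merge: [42] + [34] -> [34, 42]
    Split: [22, 21] -> [22] and [21]
    Merge: [22] + [21] -> [21, 22]
  Merge: [34, 42] + [21, 22] -> [21, 22, 34, 42]
Merge: [6, 15, 31, 45] + [21, 22, 34, 42] -> [6, 15, 21, 22, 31, 34, 42, 45]

Final sorted array: [6, 15, 21, 22, 31, 34, 42, 45]

The merge sort proceeds by recursively splitting the array and merging sorted halves.
After all merges, the sorted array is [6, 15, 21, 22, 31, 34, 42, 45].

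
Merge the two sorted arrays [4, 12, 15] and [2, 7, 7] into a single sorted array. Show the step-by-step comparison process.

Merging process:

Compare 4 vs 2: take 2 from right. Merged: [2]
Compare 4 vs 7: take 4 from left. Merged: [2, 4]
Compare 12 vs 7: take 7 from right. Merged: [2, 4, 7]
Compare 12 vs 7: take 7 from right. Merged: [2, 4, 7, 7]
Append remaining from left: [12, 15]. Merged: [2, 4, 7, 7, 12, 15]

Final merged array: [2, 4, 7, 7, 12, 15]
Total comparisons: 4

The merged array is [2, 4, 7, 7, 12, 15], requiring 4 comparisons. The merge step runs in O(n) time where n is the total number of elements.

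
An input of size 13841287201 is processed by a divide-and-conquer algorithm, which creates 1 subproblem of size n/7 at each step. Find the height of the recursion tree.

For divide and conquer with division factor 7:

Problem sizes at each level:
Level 0: 13841287201
Level 1: 1977326743
Level 2: 282475249
Level 3: 40353607
Level 4: 5764801
Level 5: 823543
Level 6: 117649
Level 7: 16807
Level 8: 2401
Level 9: 343
Level 10: 49
Level 11: 7
Level 12: 1

The root is level 0 and the size-1 base case is level 12 (the tree spans levels 0 through 12, i.e. 13 levels counting the root), so the depth is the number of divisions: log_7(13841287201) = 12

The recursion tree depth is log_7(13841287201) = 12. At each level, the problem size is divided by 7, so it takes 12 divisions to reduce to a base case of size 1. The algorithm makes 1 recursive call at each level.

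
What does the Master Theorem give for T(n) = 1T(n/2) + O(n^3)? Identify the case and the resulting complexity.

Master Theorem for T(n) = 1T(n/2) + O(n^3):

a = 1, b = 2, c = 3
log_b(a) = log_2(1) = 0.0000

Case 3: c = 3 > log_2(1) = 0.0000
T(n) = O(n^3) = O(n^3)

For T(n) = 1T(n/2) + O(n^3): log_2(1) = 0.0000. This is Case 3 of the Master Theorem (c > log_b(a), work dominated by root), giving O(n^3).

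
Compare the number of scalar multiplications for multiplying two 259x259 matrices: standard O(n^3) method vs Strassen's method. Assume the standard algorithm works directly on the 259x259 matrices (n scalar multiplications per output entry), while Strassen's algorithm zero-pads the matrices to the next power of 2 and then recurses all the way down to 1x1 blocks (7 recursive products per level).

Matrix multiplication for 259x259 matrices:

Strassen's algorithm requires power-of-2 dimensions. Pad 259x259 to 512x512 (next power of 2).

Standard algorithm: 259^3 = 17373979 multiplications
Strassen's algorithm: 7^(log2(512)) = 7^9 = 40353607 multiplications
Difference: 17373979 - 40353607 = -22979628 (Strassen uses MORE here due to padding overhead — for small or just-over-power-of-2 n, padding can outweigh the per-level savings)

Standard: 17373979 multiplications (259^3). Strassen: 40353607 multiplications (7^9, after padding to 512x512). Strassen reduces 8 recursive multiplications to 7 at each level.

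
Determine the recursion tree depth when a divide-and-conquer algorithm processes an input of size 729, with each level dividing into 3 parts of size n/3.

For divide and conquer with division factor 3:

Problem sizes at each level:
Level 0: 729
Level 1: 243
Level 2: 81
Level 3: 27
Level 4: 9
Level 5: 3
Level 6: 1

The root is level 0 and the size-1 base case is level 6 (the tree spans levels 0 through 6, i.e. 7 levels counting the root), so the depth is the number of divisions: log_3(729) = 6

The recursion tree depth is log_3(729) = 6. At each level, the problem size is divided by 3, so it takes 6 divisions to reduce to a base case of size 1. The algorithm makes 3 recursive calls at each level.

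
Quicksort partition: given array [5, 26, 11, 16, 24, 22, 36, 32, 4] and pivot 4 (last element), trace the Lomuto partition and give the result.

Lomuto partition with pivot = 4:

Initial array: [5, 26, 11, 16, 24, 22, 36, 32, 4]

arr[0]=5 > 4: no swap
arr[1]=26 > 4: no swap
arr[2]=11 > 4: no swap
arr[3]=16 > 4: no swap
arr[4]=24 > 4: no swap
arr[5]=22 > 4: no swap
arr[6]=36 > 4: no swap
arr[7]=32 > 4: no swap

Place pivot at position 0: [4, 26, 11, 16, 24, 22, 36, 32, 5]
Pivot position: 0

After partitioning with pivot 4, the array becomes [4, 26, 11, 16, 24, 22, 36, 32, 5]. The pivot is placed at index 0. All elements to the left of the pivot are <= 4, and all elements to the right are > 4.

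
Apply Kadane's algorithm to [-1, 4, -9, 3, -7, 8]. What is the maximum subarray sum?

Using Kadane's algorithm on [-1, 4, -9, 3, -7, 8]:

Scanning through the array:
Position 1 (value 4): max_ending_here = 4, max_so_far = 4
Position 2 (value -9): max_ending_here = -5, max_so_far = 4
Position 3 (value 3): max_ending_here = 3, max_so_far = 4
Position 4 (value -7): max_ending_here = -4, max_so_far = 4
Position 5 (value 8): max_ending_here = 8, max_so_far = 8

Maximum subarray: [8]
Maximum sum: 8

The maximum subarray is [8] with sum 8. This subarray runs from index 5 to index 5.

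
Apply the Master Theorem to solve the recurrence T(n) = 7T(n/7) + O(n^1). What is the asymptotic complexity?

Master Theorem for T(n) = 7T(n/7) + O(n^1):

a = 7, b = 7, c = 1
log_b(a) = log_7(7) = 1.0000

Case 2: c = 1 = log_7(7) = 1.0000
T(n) = O(n^1 log n) = O(n log n)

For T(n) = 7T(n/7) + O(n^1): log_7(7) = 1.0000. This is Case 2 of the Master Theorem (c = log_b(a), equal work at all levels), giving O(n log n).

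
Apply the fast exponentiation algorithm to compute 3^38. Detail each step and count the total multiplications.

Computing 3^38 by squaring (build up from 3^1; each line after the first costs one multiplication):

3^1 = 3
3^2 = (3^1)^2 = 3^2 = 9
3^4 = (3^2)^2 = 9^2 = 81
3^8 = (3^4)^2 = 81^2 = 6561
3^9 = 3 * 3^8 = 3 * 6561 = 19683
3^18 = (3^9)^2 = 19683^2 = 387420489
3^19 = 3 * 3^18 = 3 * 387420489 = 1162261467
3^38 = (3^19)^2 = 1162261467^2 = 1350851717672992089

Result: 1350851717672992089
Multiplications needed: 7 (7 lines after 3^1)

3^38 = 1350851717672992089. Using exponentiation by squaring, this requires 7 multiplications. The key idea: if the exponent is even, square the half-power; if odd, multiply by the base once.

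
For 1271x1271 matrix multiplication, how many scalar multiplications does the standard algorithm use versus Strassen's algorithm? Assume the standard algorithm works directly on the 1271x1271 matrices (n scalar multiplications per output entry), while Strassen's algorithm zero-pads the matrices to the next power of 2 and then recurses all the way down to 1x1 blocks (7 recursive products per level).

Matrix multiplication for 1271x1271 matrices:

Strassen's algorithm requires power-of-2 dimensions. Pad 1271x1271 to 2048x2048 (next power of 2).

Standard algorithm: 1271^3 = 2053225511 multiplications
Strassen's algorithm: 7^(log2(2048)) = 7^11 = 1977326743 multiplications
Savings: 2053225511 - 1977326743 = 75898768 multiplications

Standard: 2053225511 multiplications (1271^3). Strassen: 1977326743 multiplications (7^11, after padding to 2048x2048). Strassen reduces 8 recursive multiplications to 7 at each level.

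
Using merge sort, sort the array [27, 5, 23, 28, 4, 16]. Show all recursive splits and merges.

Merge sort trace:

Split: [27, 5, 23, 28, 4, 16] -> [27, 5, 23] and [28, 4, 16]
  Split: [27, 5, 23] -> [27] and [5, 23]
    Split: [5, 23] -> [5] and [23]
    Merge: [5] + [23] -> [5, 23]
  Merge: [27] + [5, 23] -> [5, 23, 27]
  Split: [28, 4, 16] -> [28] and [4, 16]
    Split: [4, 16] -> [4] and [16]
    Merge: [4] + [16] -> [4, 16]
  Merge: [28] + [4, 16] -> [4, 16, 28]
Merge: [5, 23, 27] + [4, 16, 28] -> [4, 5, 16, 23, 27, 28]

Final sorted array: [4, 5, 16, 23, 27, 28]

The merge sort proceeds by recursively splitting the array and merging sorted halves.
After all merges, the sorted array is [4, 5, 16, 23, 27, 28].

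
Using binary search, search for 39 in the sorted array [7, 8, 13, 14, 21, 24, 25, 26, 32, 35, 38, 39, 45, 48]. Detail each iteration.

Binary search for 39 in [7, 8, 13, 14, 21, 24, 25, 26, 32, 35, 38, 39, 45, 48]:

lo=0, hi=13, mid=6, arr[mid]=25 -> 25 < 39, search right half
lo=7, hi=13, mid=10, arr[mid]=38 -> 38 < 39, search right half
lo=11, hi=13, mid=12, arr[mid]=45 -> 45 > 39, search left half
lo=11, hi=11, mid=11, arr[mid]=39 -> Found target at index 11!

Binary search finds 39 at index 11 after 4 comparisons. The search repeatedly halves the search space by comparing with the middle element.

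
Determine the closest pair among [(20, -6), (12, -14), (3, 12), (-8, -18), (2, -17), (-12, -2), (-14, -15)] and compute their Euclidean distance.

Computing all pairwise distances among 7 points:

d((20, -6), (12, -14)) = 11.3137
d((20, -6), (3, 12)) = 24.7588
d((20, -6), (-8, -18)) = 30.4631
d((20, -6), (2, -17)) = 21.095
d((20, -6), (-12, -2)) = 32.249
d((20, -6), (-14, -15)) = 35.171
d((12, -14), (3, 12)) = 27.5136
d((12, -14), (-8, -18)) = 20.3961
d((12, -14), (2, -17)) = 10.4403
d((12, -14), (-12, -2)) = 26.8328
d((12, -14), (-14, -15)) = 26.0192
d((3, 12), (-8, -18)) = 31.9531
d((3, 12), (2, -17)) = 29.0172
d((3, 12), (-12, -2)) = 20.5183
d((3, 12), (-14, -15)) = 31.9061
d((-8, -18), (2, -17)) = 10.0499
d((-8, -18), (-12, -2)) = 16.4924
d((-8, -18), (-14, -15)) = 6.7082 <-- minimum
d((2, -17), (-12, -2)) = 20.5183
d((2, -17), (-14, -15)) = 16.1245
d((-12, -2), (-14, -15)) = 13.1529

Closest pair: (-8, -18) and (-14, -15) with distance 6.7082

The closest pair is (-8, -18) and (-14, -15) with Euclidean distance 6.7082. For 7 points, brute-force pairwise comparison is shown above. For large n, the divide-and-conquer algorithm (sort by x, recurse on halves, check the dividing strip) achieves O(n log n).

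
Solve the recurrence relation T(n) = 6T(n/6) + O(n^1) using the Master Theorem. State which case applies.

Master Theorem for T(n) = 6T(n/6) + O(n^1):

a = 6, b = 6, c = 1
log_b(a) = log_6(6) = 1.0000

Case 2: c = 1 = log_6(6) = 1.0000
T(n) = O(n^1 log n) = O(n log n)

For T(n) = 6T(n/6) + O(n^1): log_6(6) = 1.0000. This is Case 2 of the Master Theorem (c = log_b(a), equal work at all levels), giving O(n log n).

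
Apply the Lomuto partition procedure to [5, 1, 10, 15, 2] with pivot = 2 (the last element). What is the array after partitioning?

Lomuto partition with pivot = 2:

Initial array: [5, 1, 10, 15, 2]

arr[0]=5 > 2: no swap
arr[1]=1 <= 2: swap with position 0, array becomes [1, 5, 10, 15, 2]
arr[2]=10 > 2: no swap
arr[3]=15 > 2: no swap

Place pivot at position 1: [1, 2, 10, 15, 5]
Pivot position: 1

After partitioning with pivot 2, the array becomes [1, 2, 10, 15, 5]. The pivot is placed at index 1. All elements to the left of the pivot are <= 2, and all elements to the right are > 2.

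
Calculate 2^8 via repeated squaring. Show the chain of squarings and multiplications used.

Computing 2^8 by squaring (build up from 2^1; each line after the first costs one multiplication):

2^1 = 2
2^2 = (2^1)^2 = 2^2 = 4
2^4 = (2^2)^2 = 4^2 = 16
2^8 = (2^4)^2 = 16^2 = 256

Result: 256
Multiplications needed: 3 (3 lines after 2^1)

2^8 = 256. Using exponentiation by squaring, this requires 3 multiplications. The key idea: if the exponent is even, square the half-power; if odd, multiply by the base once.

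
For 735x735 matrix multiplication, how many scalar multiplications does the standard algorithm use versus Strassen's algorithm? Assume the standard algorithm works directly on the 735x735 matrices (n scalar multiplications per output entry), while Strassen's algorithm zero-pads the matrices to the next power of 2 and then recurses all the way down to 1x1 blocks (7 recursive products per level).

Matrix multiplication for 735x735 matrices:

Strassen's algorithm requires power-of-2 dimensions. Pad 735x735 to 1024x1024 (next power of 2).

Standard algorithm: 735^3 = 397065375 multiplications
Strassen's algorithm: 7^(log2(1024)) = 7^10 = 282475249 multiplications
Savings: 397065375 - 282475249 = 114590126 multiplications

Standard: 397065375 multiplications (735^3). Strassen: 282475249 multiplications (7^10, after padding to 1024x1024). Strassen reduces 8 recursive multiplications to 7 at each level.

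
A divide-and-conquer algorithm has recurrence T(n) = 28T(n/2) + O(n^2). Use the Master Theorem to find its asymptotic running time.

Master Theorem for T(n) = 28T(n/2) + O(n^2):

a = 28, b = 2, c = 2
log_b(a) = log_2(28) = 4.8074

Case 1: c = 2 < log_2(28) = 4.8074
T(n) = O(n^(log_2 28))

For T(n) = 28T(n/2) + O(n^2): log_2(28) = 4.8074. This is Case 1 of the Master Theorem (c < log_b(a), work dominated by leaves), giving O(n^(log_2 28)).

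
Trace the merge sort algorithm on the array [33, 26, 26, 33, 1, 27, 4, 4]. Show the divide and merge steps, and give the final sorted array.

Merge sort trace:

Split: [33, 26, 26, 33, 1, 27, 4, 4] -> [33, 26, 26, 33] and [1, 27, 4, 4]
  Split: [33, 26, 26, 33] -> [33, 26] and [26, 33]
    Split: [33, 26] -> [33] and [26]
    Merge: [33] + [26] -> [26, 33]
    Split: [26, 33] -> [26] and [33]
    Merge: [26] + [33] -> [26, 33]
  Merge: [26, 33] + [26, 33] -> [26, 26, 33, 33]
  Split: [1, 27, 4, 4] -> [1, 27] and [4, 4]
    Split: [1, 27] -> [1] and [27]
    Merge: [1] + [27] -> [1, 27]
    Split: [4, 4] -> [4] and [4]
    Merge: [4] + [4] -> [4, 4]
  Merge: [1, 27] + [4, 4] -> [1, 4, 4, 27]
Merge: [26, 26, 33, 33] + [1, 4, 4, 27] -> [1, 4, 4, 26, 26, 27, 33, 33]

Final sorted array: [1, 4, 4, 26, 26, 27, 33, 33]

The merge sort proceeds by recursively splitting the array and merging sorted halves.
After all merges, the sorted array is [1, 4, 4, 26, 26, 27, 33, 33].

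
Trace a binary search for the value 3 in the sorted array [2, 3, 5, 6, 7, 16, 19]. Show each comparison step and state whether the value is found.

Binary search for 3 in [2, 3, 5, 6, 7, 16, 19]:

lo=0, hi=6, mid=3, arr[mid]=6 -> 6 > 3, search left half
lo=0, hi=2, mid=1, arr[mid]=3 -> Found target at index 1!

Binary search finds 3 at index 1 after 2 comparisons. The search repeatedly halves the search space by comparing with the middle element.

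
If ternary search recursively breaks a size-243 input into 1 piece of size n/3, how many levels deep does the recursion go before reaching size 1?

For divide and conquer with division factor 3:

Problem sizes at each level:
Level 0: 243
Level 1: 81
Level 2: 27
Level 3: 9
Level 4: 3
Level 5: 1

The root is level 0 and the size-1 base case is level 5 (the tree spans levels 0 through 5, i.e. 6 levels counting the root), so the depth is the number of divisions: log_3(243) = 5

The recursion tree depth is log_3(243) = 5. At each level, the problem size is divided by 3, so it takes 5 divisions to reduce to a base case of size 1. The algorithm makes 1 recursive call at each level.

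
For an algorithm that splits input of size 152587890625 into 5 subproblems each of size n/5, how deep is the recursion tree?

For divide and conquer with division factor 5:

Problem sizes at each level:
Level 0: 152587890625
Level 1: 30517578125
Level 2: 6103515625
Level 3: 1220703125
Level 4: 244140625
Level 5: 48828125
Level 6: 9765625
Level 7: 1953125
Level 8: 390625
Level 9: 78125
Level 10: 15625
Level 11: 3125
Level 12: 625
Level 13: 125
Level 14: 25
Level 15: 5
Level 16: 1

The root is level 0 and the size-1 base case is level 16 (the tree spans levels 0 through 16, i.e. 17 levels counting the root), so the depth is the number of divisions: log_5(152587890625) = 16

The recursion tree depth is log_5(152587890625) = 16. At each level, the problem size is divided by 5, so it takes 16 divisions to reduce to a base case of size 1. The algorithm makes 5 recursive calls at each level.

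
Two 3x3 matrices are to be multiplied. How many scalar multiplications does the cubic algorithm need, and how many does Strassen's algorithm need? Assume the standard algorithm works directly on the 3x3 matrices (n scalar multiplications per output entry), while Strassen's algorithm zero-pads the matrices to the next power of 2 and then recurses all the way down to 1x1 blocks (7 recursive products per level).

Matrix multiplication for 3x3 matrices:

Strassen's algorithm requires power-of-2 dimensions. Pad 3x3 to 4x4 (next power of 2).

Standard algorithm: 3^3 = 27 multiplications
Strassen's algorithm: 7^(log2(4)) = 7^2 = 49 multiplications
Difference: 27 - 49 = -22 (Strassen uses MORE here due to padding overhead — for small or just-over-power-of-2 n, padding can outweigh the per-level savings)

Standard: 27 multiplications (3^3). Strassen: 49 multiplications (7^2, after padding to 4x4). Strassen reduces 8 recursive multiplications to 7 at each level.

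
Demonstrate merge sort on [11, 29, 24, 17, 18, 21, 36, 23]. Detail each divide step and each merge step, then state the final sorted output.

Merge sort trace:

Split: [11, 29, 24, 17, 18, 21, 36, 23] -> [11, 29, 24, 17] and [18, 21, 36, 23]
  Split: [11, 29, 24, 17] -> [11, 29] and [24, 17]
    Split: [11, 29] -> [11] and [29]
    Merge: [11] + [29] -> [11, 29]
    Split: [24, 17] -> [24] and [17]
    Merge: [24] + [17] -> [17, 24]
  Merge: [11, 29] + [17, 24] -> [11, 17, 24, 29]
  Split: [18, 21, 36, 23] -> [18, 21] and [36, 23]
    Split: [18, 21] -> [18] and [21]
    Merge: [18] + [21] -> [18, 21]
    Split: [36, 23] -> [36] and [23]
    Merge: [36] + [23] -> [23, 36]
  Merge: [18, 21] + [23, 36] -> [18, 21, 23, 36]
Merge: [11, 17, 24, 29] + [18, 21, 23, 36] -> [11, 17, 18, 21, 23, 24, 29, 36]

Final sorted array: [11, 17, 18, 21, 23, 24, 29, 36]

The merge sort proceeds by recursively splitting the array and merging sorted halves.
After all merges, the sorted array is [11, 17, 18, 21, 23, 24, 29, 36].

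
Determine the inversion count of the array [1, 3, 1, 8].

Finding inversions in [1, 3, 1, 8]:

(1, 2): arr[1]=3 > arr[2]=1

Total inversions: 1

The array has 1 inversion(s): (1,2). Each pair (i,j) satisfies i < j and arr[i] > arr[j].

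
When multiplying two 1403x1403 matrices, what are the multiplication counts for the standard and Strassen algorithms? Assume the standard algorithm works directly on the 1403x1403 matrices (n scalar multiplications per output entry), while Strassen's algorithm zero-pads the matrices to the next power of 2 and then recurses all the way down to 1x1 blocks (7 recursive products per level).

Matrix multiplication for 1403x1403 matrices:

Strassen's algorithm requires power-of-2 dimensions. Pad 1403x1403 to 2048x2048 (next power of 2).

Standard algorithm: 1403^3 = 2761677827 multiplications
Strassen's algorithm: 7^(log2(2048)) = 7^11 = 1977326743 multiplications
Savings: 2761677827 - 1977326743 = 784351084 multiplications

Standard: 2761677827 multiplications (1403^3). Strassen: 1977326743 multiplications (7^11, after padding to 2048x2048). Strassen reduces 8 recursive multiplications to 7 at each level.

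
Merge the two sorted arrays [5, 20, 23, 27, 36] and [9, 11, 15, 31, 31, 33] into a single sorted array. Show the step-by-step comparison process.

Merging process:

Compare 5 vs 9: take 5 from left. Merged: [5]
Compare 20 vs 9: take 9 from right. Merged: [5, 9]
Compare 20 vs 11: take 11 from right. Merged: [5, 9, 11]
Compare 20 vs 15: take 15 from right. Merged: [5, 9, 11, 15]
Compare 20 vs 31: take 20 from left. Merged: [5, 9, 11, 15, 20]
Compare 23 vs 31: take 23 from left. Merged: [5, 9, 11, 15, 20, 23]
Compare 27 vs 31: take 27 from left. Merged: [5, 9, 11, 15, 20, 23, 27]
Compare 36 vs 31: take 31 from right. Merged: [5, 9, 11, 15, 20, 23, 27, 31]
Compare 36 vs 31: take 31 from right. Merged: [5, 9, 11, 15, 20, 23, 27, 31, 31]
Compare 36 vs 33: take 33 from right. Merged: [5, 9, 11, 15, 20, 23, 27, 31, 31, 33]
Append remaining from left: [36]. Merged: [5, 9, 11, 15, 20, 23, 27, 31, 31, 33, 36]

Final merged array: [5, 9, 11, 15, 20, 23, 27, 31, 31, 33, 36]
Total comparisons: 10

The merged array is [5, 9, 11, 15, 20, 23, 27, 31, 31, 33, 36], requiring 10 comparisons. The merge step runs in O(n) time where n is the total number of elements.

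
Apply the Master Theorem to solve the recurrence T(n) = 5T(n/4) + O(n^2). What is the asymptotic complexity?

Master Theorem for T(n) = 5T(n/4) + O(n^2):

a = 5, b = 4, c = 2
log_b(a) = log_4(5) = 1.1610

Case 3: c = 2 > log_4(5) = 1.1610
T(n) = O(n^2) = O(n^2)

For T(n) = 5T(n/4) + O(n^2): log_4(5) = 1.1610. This is Case 3 of the Master Theorem (c > log_b(a), work dominated by root), giving O(n^2).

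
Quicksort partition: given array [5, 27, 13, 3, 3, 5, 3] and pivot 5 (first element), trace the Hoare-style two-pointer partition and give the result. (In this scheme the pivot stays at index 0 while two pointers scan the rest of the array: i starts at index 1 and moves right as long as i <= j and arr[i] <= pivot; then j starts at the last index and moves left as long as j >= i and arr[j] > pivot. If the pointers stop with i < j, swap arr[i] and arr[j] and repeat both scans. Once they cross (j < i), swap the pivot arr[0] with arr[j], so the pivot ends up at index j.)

Hoare-style two-pointer partition with pivot = 5:

Initial array: [5, 27, 13, 3, 3, 5, 3]

Pointers start at i = 1, j = 6.
i stops at index 1 (arr[1]=27 > 5), j stops at index 6 (arr[6]=3 <= 5): swap arr[1] and arr[6], array becomes [5, 3, 13, 3, 3, 5, 27]
i stops at index 2 (arr[2]=13 > 5), j stops at index 5 (arr[5]=5 <= 5): swap arr[2] and arr[5], array becomes [5, 3, 5, 3, 3, 13, 27]
i ends at 5, j ends at 4: the pointers have crossed (j < i), so scanning stops.

Swap pivot arr[0] with arr[4] to place pivot at position 4: [3, 3, 5, 3, 5, 13, 27]
Pivot position: 4

After partitioning with pivot 5, the array becomes [3, 3, 5, 3, 5, 13, 27]. The pivot is placed at index 4. All elements to the left of the pivot are <= 5, and all elements to the right are > 5.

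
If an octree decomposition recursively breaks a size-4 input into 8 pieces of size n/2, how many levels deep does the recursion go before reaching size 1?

For divide and conquer with division factor 2:

Problem sizes at each level:
Level 0: 4
Level 1: 2
Level 2: 1

The root is level 0 and the size-1 base case is level 2 (the tree spans levels 0 through 2, i.e. 3 levels counting the root), so the depth is the number of divisions: log_2(4) = 2

The recursion tree depth is log_2(4) = 2. At each level, the problem size is divided by 2, so it takes 2 divisions to reduce to a base case of size 1. The algorithm makes 8 recursive calls at each level.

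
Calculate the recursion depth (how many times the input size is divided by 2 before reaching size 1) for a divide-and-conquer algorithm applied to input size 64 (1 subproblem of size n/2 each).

For divide and conquer with division factor 2:

Problem sizes at each level:
Level 0: 64
Level 1: 32
Level 2: 16
Level 3: 8
Level 4: 4
Level 5: 2
Level 6: 1

The root is level 0 and the size-1 base case is level 6 (the tree spans levels 0 through 6, i.e. 7 levels counting the root), so the depth is the number of divisions: log_2(64) = 6

The recursion tree depth is log_2(64) = 6. At each level, the problem size is divided by 2, so it takes 6 divisions to reduce to a base case of size 1. The algorithm makes 1 recursive call at each level.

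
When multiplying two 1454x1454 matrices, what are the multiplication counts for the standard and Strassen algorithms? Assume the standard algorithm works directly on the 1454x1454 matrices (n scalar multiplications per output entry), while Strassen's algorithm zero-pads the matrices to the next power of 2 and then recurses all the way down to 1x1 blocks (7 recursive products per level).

Matrix multiplication for 1454x1454 matrices:

Strassen's algorithm requires power-of-2 dimensions. Pad 1454x1454 to 2048x2048 (next power of 2).

Standard algorithm: 1454^3 = 3073924664 multiplications
Strassen's algorithm: 7^(log2(2048)) = 7^11 = 1977326743 multiplications
Savings: 3073924664 - 1977326743 = 1096597921 multiplications

Standard: 3073924664 multiplications (1454^3). Strassen: 1977326743 multiplications (7^11, after padding to 2048x2048). Strassen reduces 8 recursive multiplications to 7 at each level.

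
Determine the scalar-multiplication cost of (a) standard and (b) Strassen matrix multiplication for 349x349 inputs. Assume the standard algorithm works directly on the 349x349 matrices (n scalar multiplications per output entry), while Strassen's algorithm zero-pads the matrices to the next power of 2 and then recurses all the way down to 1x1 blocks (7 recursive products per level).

Matrix multiplication for 349x349 matrices:

Strassen's algorithm requires power-of-2 dimensions. Pad 349x349 to 512x512 (next power of 2).

Standard algorithm: 349^3 = 42508549 multiplications
Strassen's algorithm: 7^(log2(512)) = 7^9 = 40353607 multiplications
Savings: 42508549 - 40353607 = 2154942 multiplications

Standard: 42508549 multiplications (349^3). Strassen: 40353607 multiplications (7^9, after padding to 512x512). Strassen reduces 8 recursive multiplications to 7 at each level.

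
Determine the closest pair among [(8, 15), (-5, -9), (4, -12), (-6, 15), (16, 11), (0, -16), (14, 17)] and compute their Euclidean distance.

Computing all pairwise distances among 7 points:

d((8, 15), (-5, -9)) = 27.2947
d((8, 15), (4, -12)) = 27.2947
d((8, 15), (-6, 15)) = 14.0
d((8, 15), (16, 11)) = 8.9443
d((8, 15), (0, -16)) = 32.0156
d((8, 15), (14, 17)) = 6.3246
d((-5, -9), (4, -12)) = 9.4868
d((-5, -9), (-6, 15)) = 24.0208
d((-5, -9), (16, 11)) = 29.0
d((-5, -9), (0, -16)) = 8.6023
d((-5, -9), (14, 17)) = 32.2025
d((4, -12), (-6, 15)) = 28.7924
d((4, -12), (16, 11)) = 25.9422
d((4, -12), (0, -16)) = 5.6569 <-- minimum
d((4, -12), (14, 17)) = 30.6757
d((-6, 15), (16, 11)) = 22.3607
d((-6, 15), (0, -16)) = 31.5753
d((-6, 15), (14, 17)) = 20.0998
d((16, 11), (0, -16)) = 31.3847
d((16, 11), (14, 17)) = 6.3246
d((0, -16), (14, 17)) = 35.8469

Closest pair: (4, -12) and (0, -16) with distance 5.6569

The closest pair is (4, -12) and (0, -16) with Euclidean distance 5.6569. For 7 points, brute-force pairwise comparison is shown above. For large n, the divide-and-conquer algorithm (sort by x, recurse on halves, check the dividing strip) achieves O(n log n).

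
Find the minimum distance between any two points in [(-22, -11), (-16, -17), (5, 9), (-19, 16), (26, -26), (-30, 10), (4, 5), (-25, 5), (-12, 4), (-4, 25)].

Computing all pairwise distances among 10 points:

d((-22, -11), (-16, -17)) = 8.4853
d((-22, -11), (5, 9)) = 33.6006
d((-22, -11), (-19, 16)) = 27.1662
d((-22, -11), (26, -26)) = 50.2892
d((-22, -11), (-30, 10)) = 22.4722
d((-22, -11), (4, 5)) = 30.5287
d((-22, -11), (-25, 5)) = 16.2788
d((-22, -11), (-12, 4)) = 18.0278
d((-22, -11), (-4, 25)) = 40.2492
d((-16, -17), (5, 9)) = 33.4215
d((-16, -17), (-19, 16)) = 33.1361
d((-16, -17), (26, -26)) = 42.9535
d((-16, -17), (-30, 10)) = 30.4138
d((-16, -17), (4, 5)) = 29.7321
d((-16, -17), (-25, 5)) = 23.7697
d((-16, -17), (-12, 4)) = 21.3776
d((-16, -17), (-4, 25)) = 43.6807
d((5, 9), (-19, 16)) = 25.0
d((5, 9), (26, -26)) = 40.8167
d((5, 9), (-30, 10)) = 35.0143
d((5, 9), (4, 5)) = 4.1231 <-- minimum
d((5, 9), (-25, 5)) = 30.2655
d((5, 9), (-12, 4)) = 17.72
d((5, 9), (-4, 25)) = 18.3576
d((-19, 16), (26, -26)) = 61.5549
d((-19, 16), (-30, 10)) = 12.53
d((-19, 16), (4, 5)) = 25.4951
d((-19, 16), (-25, 5)) = 12.53
d((-19, 16), (-12, 4)) = 13.8924
d((-19, 16), (-4, 25)) = 17.4929
d((26, -26), (-30, 10)) = 66.5733
d((26, -26), (4, 5)) = 38.0132
d((26, -26), (-25, 5)) = 59.6825
d((26, -26), (-12, 4)) = 48.4149
d((26, -26), (-4, 25)) = 59.1692
d((-30, 10), (4, 5)) = 34.3657
d((-30, 10), (-25, 5)) = 7.0711
d((-30, 10), (-12, 4)) = 18.9737
d((-30, 10), (-4, 25)) = 30.0167
d((4, 5), (-25, 5)) = 29.0
d((4, 5), (-12, 4)) = 16.0312
d((4, 5), (-4, 25)) = 21.5407
d((-25, 5), (-12, 4)) = 13.0384
d((-25, 5), (-4, 25)) = 29.0
d((-12, 4), (-4, 25)) = 22.4722

Closest pair: (5, 9) and (4, 5) with distance 4.1231

The closest pair is (5, 9) and (4, 5) with Euclidean distance 4.1231. For 10 points, brute-force pairwise comparison is shown above. For large n, the divide-and-conquer algorithm (sort by x, recurse on halves, check the dividing strip) achieves O(n log n).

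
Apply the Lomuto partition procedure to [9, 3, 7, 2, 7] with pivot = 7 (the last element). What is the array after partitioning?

Lomuto partition with pivot = 7:

Initial array: [9, 3, 7, 2, 7]

arr[0]=9 > 7: no swap
arr[1]=3 <= 7: swap with position 0, array becomes [3, 9, 7, 2, 7]
arr[2]=7 <= 7: swap with position 1, array becomes [3, 7, 9, 2, 7]
arr[3]=2 <= 7: swap with position 2, array becomes [3, 7, 2, 9, 7]

Place pivot at position 3: [3, 7, 2, 7, 9]
Pivot position: 3

After partitioning with pivot 7, the array becomes [3, 7, 2, 7, 9]. The pivot is placed at index 3. All elements to the left of the pivot are <= 7, and all elements to the right are > 7.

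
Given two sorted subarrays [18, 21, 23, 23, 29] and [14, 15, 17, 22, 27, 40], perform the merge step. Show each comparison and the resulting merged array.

Merging process:

Compare 18 vs 14: take 14 from right. Merged: [14]
Compare 18 vs 15: take 15 from right. Merged: [14, 15]
Compare 18 vs 17: take 17 from right. Merged: [14, 15, 17]
Compare 18 vs 22: take 18 from left. Merged: [14, 15, 17, 18]
Compare 21 vs 22: take 21 from left. Merged: [14, 15, 17, 18, 21]
Compare 23 vs 22: take 22 from right. Merged: [14, 15, 17, 18, 21, 22]
Compare 23 vs 27: take 23 from left. Merged: [14, 15, 17, 18, 21, 22, 23]
Compare 23 vs 27: take 23 from left. Merged: [14, 15, 17, 18, 21, 22, 23, 23]
Compare 29 vs 27: take 27 from right. Merged: [14, 15, 17, 18, 21, 22, 23, 23, 27]
Compare 29 vs 40: take 29 from left. Merged: [14, 15, 17, 18, 21, 22, 23, 23, 27, 29]
Append remaining from right: [40]. Merged: [14, 15, 17, 18, 21, 22, 23, 23, 27, 29, 40]

Final merged array: [14, 15, 17, 18, 21, 22, 23, 23, 27, 29, 40]
Total comparisons: 10

The merged array is [14, 15, 17, 18, 21, 22, 23, 23, 27, 29, 40], requiring 10 comparisons. The merge step runs in O(n) time where n is the total number of elements.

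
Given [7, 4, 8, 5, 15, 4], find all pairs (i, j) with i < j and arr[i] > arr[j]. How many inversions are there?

Finding inversions in [7, 4, 8, 5, 15, 4]:

(0, 1): arr[0]=7 > arr[1]=4
(0, 3): arr[0]=7 > arr[3]=5
(0, 5): arr[0]=7 > arr[5]=4
(2, 3): arr[2]=8 > arr[3]=5
(2, 5): arr[2]=8 > arr[5]=4
(3, 5): arr[3]=5 > arr[5]=4
(4, 5): arr[4]=15 > arr[5]=4

Total inversions: 7

The array has 7 inversion(s): (0,1), (0,3), (0,5), (2,3), (2,5), (3,5), (4,5). Each pair (i,j) satisfies i < j and arr[i] > arr[j].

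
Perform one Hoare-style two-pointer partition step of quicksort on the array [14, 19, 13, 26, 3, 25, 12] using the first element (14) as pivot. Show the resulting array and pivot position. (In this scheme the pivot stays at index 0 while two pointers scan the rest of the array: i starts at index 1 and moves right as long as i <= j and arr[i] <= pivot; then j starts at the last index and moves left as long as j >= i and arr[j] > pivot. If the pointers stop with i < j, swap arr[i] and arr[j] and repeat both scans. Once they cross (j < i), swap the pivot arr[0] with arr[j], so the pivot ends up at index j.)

Hoare-style two-pointer partition with pivot = 14:

Initial array: [14, 19, 13, 26, 3, 25, 12]

Pointers start at i = 1, j = 6.
i stops at index 1 (arr[1]=19 > 14), j stops at index 6 (arr[6]=12 <= 14): swap arr[1] and arr[6], array becomes [14, 12, 13, 26, 3, 25, 19]
i stops at index 3 (arr[3]=26 > 14), j stops at index 4 (arr[4]=3 <= 14): swap arr[3] and arr[4], array becomes [14, 12, 13, 3, 26, 25, 19]
i ends at 4, j ends at 3: the pointers have crossed (j < i), so scanning stops.

Swap pivot arr[0] with arr[3] to place pivot at position 3: [3, 12, 13, 14, 26, 25, 19]
Pivot position: 3

After partitioning with pivot 14, the array becomes [3, 12, 13, 14, 26, 25, 19]. The pivot is placed at index 3. All elements to the left of the pivot are <= 14, and all elements to the right are > 14.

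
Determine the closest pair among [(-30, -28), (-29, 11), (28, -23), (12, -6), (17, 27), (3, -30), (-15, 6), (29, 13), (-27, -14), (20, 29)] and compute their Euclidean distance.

Computing all pairwise distances among 10 points:

d((-30, -28), (-29, 11)) = 39.0128
d((-30, -28), (28, -23)) = 58.2151
d((-30, -28), (12, -6)) = 47.4131
d((-30, -28), (17, 27)) = 72.3464
d((-30, -28), (3, -30)) = 33.0606
d((-30, -28), (-15, 6)) = 37.1618
d((-30, -28), (29, 13)) = 71.8471
d((-30, -28), (-27, -14)) = 14.3178
d((-30, -28), (20, 29)) = 75.8222
d((-29, 11), (28, -23)) = 66.3702
d((-29, 11), (12, -6)) = 44.3847
d((-29, 11), (17, 27)) = 48.7032
d((-29, 11), (3, -30)) = 52.0096
d((-29, 11), (-15, 6)) = 14.8661
d((-29, 11), (29, 13)) = 58.0345
d((-29, 11), (-27, -14)) = 25.0799
d((-29, 11), (20, 29)) = 52.2015
d((28, -23), (12, -6)) = 23.3452
d((28, -23), (17, 27)) = 51.1957
d((28, -23), (3, -30)) = 25.9615
d((28, -23), (-15, 6)) = 51.8652
d((28, -23), (29, 13)) = 36.0139
d((28, -23), (-27, -14)) = 55.7315
d((28, -23), (20, 29)) = 52.6118
d((12, -6), (17, 27)) = 33.3766
d((12, -6), (3, -30)) = 25.632
d((12, -6), (-15, 6)) = 29.5466
d((12, -6), (29, 13)) = 25.4951
d((12, -6), (-27, -14)) = 39.8121
d((12, -6), (20, 29)) = 35.9026
d((17, 27), (3, -30)) = 58.6941
d((17, 27), (-15, 6)) = 38.2753
d((17, 27), (29, 13)) = 18.4391
d((17, 27), (-27, -14)) = 60.1415
d((17, 27), (20, 29)) = 3.6056 <-- minimum
d((3, -30), (-15, 6)) = 40.2492
d((3, -30), (29, 13)) = 50.2494
d((3, -30), (-27, -14)) = 34.0
d((3, -30), (20, 29)) = 61.4003
d((-15, 6), (29, 13)) = 44.5533
d((-15, 6), (-27, -14)) = 23.3238
d((-15, 6), (20, 29)) = 41.8808
d((29, 13), (-27, -14)) = 62.1691
d((29, 13), (20, 29)) = 18.3576
d((-27, -14), (20, 29)) = 63.7024

Closest pair: (17, 27) and (20, 29) with distance 3.6056

The closest pair is (17, 27) and (20, 29) with Euclidean distance 3.6056. For 10 points, brute-force pairwise comparison is shown above. For large n, the divide-and-conquer algorithm (sort by x, recurse on halves, check the dividing strip) achieves O(n log n).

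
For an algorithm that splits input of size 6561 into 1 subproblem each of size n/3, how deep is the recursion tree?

For divide and conquer with division factor 3:

Problem sizes at each level:
Level 0: 6561
Level 1: 2187
Level 2: 729
Level 3: 243
Level 4: 81
Level 5: 27
Level 6: 9
Level 7: 3
Level 8: 1

The root is level 0 and the size-1 base case is level 8 (the tree spans levels 0 through 8, i.e. 9 levels counting the root), so the depth is the number of divisions: log_3(6561) = 8

The recursion tree depth is log_3(6561) = 8. At each level, the problem size is divided by 3, so it takes 8 divisions to reduce to a base case of size 1. The algorithm makes 1 recursive call at each level.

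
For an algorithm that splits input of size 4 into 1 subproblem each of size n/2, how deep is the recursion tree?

For divide and conquer with division factor 2:

Problem sizes at each level:
Level 0: 4
Level 1: 2
Level 2: 1

The root is level 0 and the size-1 base case is level 2 (the tree spans levels 0 through 2, i.e. 3 levels counting the root), so the depth is the number of divisions: log_2(4) = 2

The recursion tree depth is log_2(4) = 2. At each level, the problem size is divided by 2, so it takes 2 divisions to reduce to a base case of size 1. The algorithm makes 1 recursive call at each level.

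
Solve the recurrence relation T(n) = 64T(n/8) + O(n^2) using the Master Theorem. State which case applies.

Master Theorem for T(n) = 64T(n/8) + O(n^2):

a = 64, b = 8, c = 2
log_b(a) = log_8(64) = 2.0000

Case 2: c = 2 = log_8(64) = 2.0000
T(n) = O(n^2 log n) = O(n^2 log n)

For T(n) = 64T(n/8) + O(n^2): log_8(64) = 2.0000. This is Case 2 of the Master Theorem (c = log_b(a), equal work at all levels), giving O(n^2 log n).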